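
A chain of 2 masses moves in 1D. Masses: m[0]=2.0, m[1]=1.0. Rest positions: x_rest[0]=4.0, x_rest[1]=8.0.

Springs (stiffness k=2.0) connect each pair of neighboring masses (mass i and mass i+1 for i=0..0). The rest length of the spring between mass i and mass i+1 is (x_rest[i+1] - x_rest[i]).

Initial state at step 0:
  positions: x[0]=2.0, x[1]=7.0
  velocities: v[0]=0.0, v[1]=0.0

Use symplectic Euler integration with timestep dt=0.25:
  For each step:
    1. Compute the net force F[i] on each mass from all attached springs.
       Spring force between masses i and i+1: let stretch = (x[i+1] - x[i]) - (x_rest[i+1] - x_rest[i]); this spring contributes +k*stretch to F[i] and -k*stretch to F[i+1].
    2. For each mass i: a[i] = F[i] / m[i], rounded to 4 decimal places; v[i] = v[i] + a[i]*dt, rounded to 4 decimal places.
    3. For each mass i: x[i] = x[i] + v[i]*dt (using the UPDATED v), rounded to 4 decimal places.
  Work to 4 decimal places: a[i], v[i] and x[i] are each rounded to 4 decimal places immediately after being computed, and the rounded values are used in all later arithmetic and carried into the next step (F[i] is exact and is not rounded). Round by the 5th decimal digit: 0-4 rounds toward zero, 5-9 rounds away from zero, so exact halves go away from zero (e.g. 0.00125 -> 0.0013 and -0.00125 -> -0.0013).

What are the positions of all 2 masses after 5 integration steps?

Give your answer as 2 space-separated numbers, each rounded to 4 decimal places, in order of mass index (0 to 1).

Answer: 2.5853 5.8295

Derivation:
Step 0: x=[2.0000 7.0000] v=[0.0000 0.0000]
Step 1: x=[2.0625 6.8750] v=[0.2500 -0.5000]
Step 2: x=[2.1758 6.6484] v=[0.4531 -0.9063]
Step 3: x=[2.3186 6.3628] v=[0.5713 -1.1426]
Step 4: x=[2.4642 6.0716] v=[0.5824 -1.1647]
Step 5: x=[2.5853 5.8295] v=[0.4843 -0.9684]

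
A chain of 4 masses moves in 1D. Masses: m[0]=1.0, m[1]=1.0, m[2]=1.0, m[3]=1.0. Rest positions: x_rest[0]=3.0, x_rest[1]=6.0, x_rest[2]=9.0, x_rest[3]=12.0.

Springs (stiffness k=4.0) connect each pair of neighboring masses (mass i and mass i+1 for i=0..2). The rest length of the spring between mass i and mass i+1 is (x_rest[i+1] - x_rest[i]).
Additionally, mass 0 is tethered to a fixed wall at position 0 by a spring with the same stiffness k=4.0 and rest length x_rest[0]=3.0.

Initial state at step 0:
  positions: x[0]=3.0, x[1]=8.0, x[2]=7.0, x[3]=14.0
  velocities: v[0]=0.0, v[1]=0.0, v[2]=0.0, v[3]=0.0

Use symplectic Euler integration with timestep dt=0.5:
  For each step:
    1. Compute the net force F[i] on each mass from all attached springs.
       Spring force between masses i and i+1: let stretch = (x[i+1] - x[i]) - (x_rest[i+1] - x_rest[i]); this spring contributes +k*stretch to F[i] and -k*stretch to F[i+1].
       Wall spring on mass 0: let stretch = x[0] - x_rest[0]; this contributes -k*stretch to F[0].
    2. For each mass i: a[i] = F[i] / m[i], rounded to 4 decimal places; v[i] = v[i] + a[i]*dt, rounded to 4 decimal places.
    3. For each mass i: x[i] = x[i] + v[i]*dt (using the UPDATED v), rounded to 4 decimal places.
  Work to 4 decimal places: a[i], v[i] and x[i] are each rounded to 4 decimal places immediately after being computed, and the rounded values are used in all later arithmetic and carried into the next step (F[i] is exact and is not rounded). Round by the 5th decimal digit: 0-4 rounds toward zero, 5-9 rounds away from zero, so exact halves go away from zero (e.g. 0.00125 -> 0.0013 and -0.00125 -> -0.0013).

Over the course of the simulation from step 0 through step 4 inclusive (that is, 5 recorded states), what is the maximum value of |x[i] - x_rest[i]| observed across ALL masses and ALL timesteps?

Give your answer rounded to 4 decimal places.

Answer: 6.0000

Derivation:
Step 0: x=[3.0000 8.0000 7.0000 14.0000] v=[0.0000 0.0000 0.0000 0.0000]
Step 1: x=[5.0000 2.0000 15.0000 10.0000] v=[4.0000 -12.0000 16.0000 -8.0000]
Step 2: x=[-1.0000 12.0000 5.0000 14.0000] v=[-12.0000 20.0000 -20.0000 8.0000]
Step 3: x=[7.0000 2.0000 11.0000 12.0000] v=[16.0000 -20.0000 12.0000 -4.0000]
Step 4: x=[3.0000 6.0000 9.0000 12.0000] v=[-8.0000 8.0000 -4.0000 0.0000]
Max displacement = 6.0000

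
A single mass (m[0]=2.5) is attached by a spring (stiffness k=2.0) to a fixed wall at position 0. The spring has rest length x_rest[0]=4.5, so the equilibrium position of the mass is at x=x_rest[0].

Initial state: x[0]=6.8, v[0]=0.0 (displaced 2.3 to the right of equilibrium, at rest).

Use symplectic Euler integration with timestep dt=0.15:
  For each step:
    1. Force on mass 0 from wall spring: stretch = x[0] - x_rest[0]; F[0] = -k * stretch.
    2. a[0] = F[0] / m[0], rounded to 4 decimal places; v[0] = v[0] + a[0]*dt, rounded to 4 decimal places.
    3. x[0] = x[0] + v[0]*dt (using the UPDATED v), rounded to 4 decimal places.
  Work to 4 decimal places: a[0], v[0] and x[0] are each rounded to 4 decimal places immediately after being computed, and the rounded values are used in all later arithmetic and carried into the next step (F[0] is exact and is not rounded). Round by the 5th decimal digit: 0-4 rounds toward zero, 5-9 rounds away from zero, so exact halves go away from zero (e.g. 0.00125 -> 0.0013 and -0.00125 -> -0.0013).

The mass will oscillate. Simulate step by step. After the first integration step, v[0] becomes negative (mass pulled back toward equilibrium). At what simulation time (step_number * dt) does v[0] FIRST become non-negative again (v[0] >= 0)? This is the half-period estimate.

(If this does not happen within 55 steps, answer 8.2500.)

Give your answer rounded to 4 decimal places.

Step 0: x=[6.8000] v=[0.0000]
Step 1: x=[6.7586] v=[-0.2760]
Step 2: x=[6.6766] v=[-0.5470]
Step 3: x=[6.5554] v=[-0.8082]
Step 4: x=[6.3972] v=[-1.0548]
Step 5: x=[6.2048] v=[-1.2825]
Step 6: x=[5.9817] v=[-1.4871]
Step 7: x=[5.7320] v=[-1.6649]
Step 8: x=[5.4601] v=[-1.8127]
Step 9: x=[5.1709] v=[-1.9279]
Step 10: x=[4.8696] v=[-2.0084]
Step 11: x=[4.5617] v=[-2.0528]
Step 12: x=[4.2527] v=[-2.0602]
Step 13: x=[3.9481] v=[-2.0305]
Step 14: x=[3.6535] v=[-1.9643]
Step 15: x=[3.3741] v=[-1.8627]
Step 16: x=[3.1150] v=[-1.7276]
Step 17: x=[2.8808] v=[-1.5614]
Step 18: x=[2.6757] v=[-1.3671]
Step 19: x=[2.5035] v=[-1.1482]
Step 20: x=[2.3672] v=[-0.9086]
Step 21: x=[2.2693] v=[-0.6527]
Step 22: x=[2.2116] v=[-0.3850]
Step 23: x=[2.1950] v=[-0.1104]
Step 24: x=[2.2199] v=[0.1662]
First v>=0 after going negative at step 24, time=3.6000

Answer: 3.6000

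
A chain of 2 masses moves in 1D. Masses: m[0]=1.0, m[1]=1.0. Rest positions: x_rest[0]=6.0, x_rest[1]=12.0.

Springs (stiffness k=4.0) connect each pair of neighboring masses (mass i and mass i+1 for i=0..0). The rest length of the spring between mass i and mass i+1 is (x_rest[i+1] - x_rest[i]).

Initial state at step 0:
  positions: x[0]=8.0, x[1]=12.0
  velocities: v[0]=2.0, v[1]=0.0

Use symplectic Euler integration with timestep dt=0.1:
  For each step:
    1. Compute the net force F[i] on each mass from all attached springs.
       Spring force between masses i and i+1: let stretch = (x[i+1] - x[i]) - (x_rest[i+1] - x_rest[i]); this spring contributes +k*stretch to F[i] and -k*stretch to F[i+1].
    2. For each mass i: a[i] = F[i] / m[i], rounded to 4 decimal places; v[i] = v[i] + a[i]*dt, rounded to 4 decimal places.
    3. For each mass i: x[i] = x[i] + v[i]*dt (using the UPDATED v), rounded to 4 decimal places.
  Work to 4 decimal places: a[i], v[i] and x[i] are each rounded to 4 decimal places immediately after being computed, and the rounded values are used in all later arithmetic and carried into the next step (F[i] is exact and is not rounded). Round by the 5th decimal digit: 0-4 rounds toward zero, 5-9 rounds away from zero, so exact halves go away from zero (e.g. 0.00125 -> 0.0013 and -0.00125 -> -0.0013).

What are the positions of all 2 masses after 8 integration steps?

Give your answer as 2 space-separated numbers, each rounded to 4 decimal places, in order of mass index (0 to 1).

Step 0: x=[8.0000 12.0000] v=[2.0000 0.0000]
Step 1: x=[8.1200 12.0800] v=[1.2000 0.8000]
Step 2: x=[8.1584 12.2416] v=[0.3840 1.6160]
Step 3: x=[8.1201 12.4799] v=[-0.3827 2.3827]
Step 4: x=[8.0162 12.7838] v=[-1.0388 3.0388]
Step 5: x=[7.8630 13.1370] v=[-1.5318 3.5318]
Step 6: x=[7.6808 13.5192] v=[-1.8222 3.8222]
Step 7: x=[7.4921 13.9079] v=[-1.8868 3.8868]
Step 8: x=[7.3201 14.2800] v=[-1.7205 3.7205]

Answer: 7.3201 14.2800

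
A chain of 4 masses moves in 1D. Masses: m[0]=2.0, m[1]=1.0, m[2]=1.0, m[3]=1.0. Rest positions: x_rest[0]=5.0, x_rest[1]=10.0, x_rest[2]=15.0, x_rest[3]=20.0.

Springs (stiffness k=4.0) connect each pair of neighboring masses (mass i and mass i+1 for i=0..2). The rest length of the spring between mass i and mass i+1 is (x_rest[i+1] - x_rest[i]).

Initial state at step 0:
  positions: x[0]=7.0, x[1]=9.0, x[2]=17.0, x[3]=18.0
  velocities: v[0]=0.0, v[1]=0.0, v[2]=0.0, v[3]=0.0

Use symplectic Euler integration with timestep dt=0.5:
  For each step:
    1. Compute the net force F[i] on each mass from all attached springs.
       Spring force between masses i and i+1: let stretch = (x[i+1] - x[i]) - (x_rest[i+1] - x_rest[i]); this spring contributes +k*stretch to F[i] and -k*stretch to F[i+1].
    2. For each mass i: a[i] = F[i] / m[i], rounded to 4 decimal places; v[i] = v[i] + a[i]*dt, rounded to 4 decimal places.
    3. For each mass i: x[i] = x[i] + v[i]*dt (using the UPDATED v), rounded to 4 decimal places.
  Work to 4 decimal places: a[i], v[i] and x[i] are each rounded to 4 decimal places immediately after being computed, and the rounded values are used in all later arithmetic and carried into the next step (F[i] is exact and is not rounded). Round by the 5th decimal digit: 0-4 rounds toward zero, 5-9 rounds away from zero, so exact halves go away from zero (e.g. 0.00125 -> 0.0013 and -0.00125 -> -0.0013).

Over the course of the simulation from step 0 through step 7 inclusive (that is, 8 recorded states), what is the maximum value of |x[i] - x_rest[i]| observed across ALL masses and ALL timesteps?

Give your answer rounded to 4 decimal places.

Answer: 6.6250

Derivation:
Step 0: x=[7.0000 9.0000 17.0000 18.0000] v=[0.0000 0.0000 0.0000 0.0000]
Step 1: x=[5.5000 15.0000 10.0000 22.0000] v=[-3.0000 12.0000 -14.0000 8.0000]
Step 2: x=[6.2500 6.5000 20.0000 19.0000] v=[1.5000 -17.0000 20.0000 -6.0000]
Step 3: x=[4.6250 11.2500 15.5000 22.0000] v=[-3.2500 9.5000 -9.0000 6.0000]
Step 4: x=[3.8125 13.6250 13.2500 23.5000] v=[-1.6250 4.7500 -4.5000 3.0000]
Step 5: x=[5.4063 5.8125 21.6250 19.7500] v=[3.1875 -15.6250 16.7500 -7.5000]
Step 6: x=[4.7032 13.4063 12.3125 22.8750] v=[-1.4063 15.1876 -18.6250 6.2500]
Step 7: x=[5.8516 11.2032 14.6563 20.4375] v=[2.2968 -4.4062 4.6876 -4.8750]
Max displacement = 6.6250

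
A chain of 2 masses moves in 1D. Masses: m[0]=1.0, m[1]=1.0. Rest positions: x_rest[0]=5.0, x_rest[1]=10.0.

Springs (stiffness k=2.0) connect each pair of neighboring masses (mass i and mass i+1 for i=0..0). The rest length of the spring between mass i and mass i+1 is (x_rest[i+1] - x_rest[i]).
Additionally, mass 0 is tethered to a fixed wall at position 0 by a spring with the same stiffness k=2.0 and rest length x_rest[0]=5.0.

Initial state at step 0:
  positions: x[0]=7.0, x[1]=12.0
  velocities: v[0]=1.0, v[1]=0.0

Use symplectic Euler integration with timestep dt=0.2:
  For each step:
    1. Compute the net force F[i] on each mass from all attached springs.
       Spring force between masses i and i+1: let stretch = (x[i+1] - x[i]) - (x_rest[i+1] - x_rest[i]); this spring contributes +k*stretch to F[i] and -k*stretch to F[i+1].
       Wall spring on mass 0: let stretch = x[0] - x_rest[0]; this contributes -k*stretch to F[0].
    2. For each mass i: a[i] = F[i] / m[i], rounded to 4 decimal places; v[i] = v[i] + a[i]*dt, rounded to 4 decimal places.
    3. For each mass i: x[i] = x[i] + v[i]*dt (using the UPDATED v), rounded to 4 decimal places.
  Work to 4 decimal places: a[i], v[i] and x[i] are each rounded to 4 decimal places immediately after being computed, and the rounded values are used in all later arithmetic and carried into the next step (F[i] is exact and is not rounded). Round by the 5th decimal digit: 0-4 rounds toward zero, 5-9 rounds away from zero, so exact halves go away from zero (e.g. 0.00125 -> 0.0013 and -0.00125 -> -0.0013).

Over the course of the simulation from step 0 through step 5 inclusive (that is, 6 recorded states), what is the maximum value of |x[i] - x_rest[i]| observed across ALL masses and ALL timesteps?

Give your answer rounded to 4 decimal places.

Step 0: x=[7.0000 12.0000] v=[1.0000 0.0000]
Step 1: x=[7.0400 12.0000] v=[0.2000 0.0000]
Step 2: x=[6.9136 12.0032] v=[-0.6320 0.0160]
Step 3: x=[6.6413 11.9992] v=[-1.3616 -0.0198]
Step 4: x=[6.2663 11.9666] v=[-1.8750 -0.1630]
Step 5: x=[5.8460 11.8780] v=[-2.1014 -0.4431]
Max displacement = 2.0400

Answer: 2.0400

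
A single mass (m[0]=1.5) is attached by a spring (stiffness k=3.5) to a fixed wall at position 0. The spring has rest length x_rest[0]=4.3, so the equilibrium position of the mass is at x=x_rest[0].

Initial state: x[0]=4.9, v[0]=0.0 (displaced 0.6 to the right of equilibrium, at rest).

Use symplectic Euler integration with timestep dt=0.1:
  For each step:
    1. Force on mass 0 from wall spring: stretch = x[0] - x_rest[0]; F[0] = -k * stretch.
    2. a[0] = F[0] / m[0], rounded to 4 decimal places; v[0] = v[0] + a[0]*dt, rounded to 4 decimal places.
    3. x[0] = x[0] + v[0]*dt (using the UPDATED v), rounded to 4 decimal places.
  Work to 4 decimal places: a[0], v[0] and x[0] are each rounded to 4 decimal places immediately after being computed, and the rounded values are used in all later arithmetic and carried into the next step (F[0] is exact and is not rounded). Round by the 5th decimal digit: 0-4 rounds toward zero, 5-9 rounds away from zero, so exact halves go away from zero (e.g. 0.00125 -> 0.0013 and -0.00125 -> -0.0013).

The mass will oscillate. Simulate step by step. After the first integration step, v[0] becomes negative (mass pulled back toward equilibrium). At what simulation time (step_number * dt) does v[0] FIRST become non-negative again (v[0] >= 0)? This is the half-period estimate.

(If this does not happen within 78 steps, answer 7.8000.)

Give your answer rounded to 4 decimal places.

Answer: 2.1000

Derivation:
Step 0: x=[4.9000] v=[0.0000]
Step 1: x=[4.8860] v=[-0.1400]
Step 2: x=[4.8583] v=[-0.2767]
Step 3: x=[4.8176] v=[-0.4070]
Step 4: x=[4.7648] v=[-0.5278]
Step 5: x=[4.7012] v=[-0.6363]
Step 6: x=[4.6282] v=[-0.7299]
Step 7: x=[4.5476] v=[-0.8065]
Step 8: x=[4.4612] v=[-0.8643]
Step 9: x=[4.3710] v=[-0.9019]
Step 10: x=[4.2792] v=[-0.9185]
Step 11: x=[4.1878] v=[-0.9137]
Step 12: x=[4.0991] v=[-0.8875]
Step 13: x=[4.0150] v=[-0.8406]
Step 14: x=[3.9376] v=[-0.7741]
Step 15: x=[3.8687] v=[-0.6895]
Step 16: x=[3.8098] v=[-0.5889]
Step 17: x=[3.7624] v=[-0.4745]
Step 18: x=[3.7275] v=[-0.3491]
Step 19: x=[3.7060] v=[-0.2155]
Step 20: x=[3.6983] v=[-0.0769]
Step 21: x=[3.7047] v=[0.0635]
First v>=0 after going negative at step 21, time=2.1000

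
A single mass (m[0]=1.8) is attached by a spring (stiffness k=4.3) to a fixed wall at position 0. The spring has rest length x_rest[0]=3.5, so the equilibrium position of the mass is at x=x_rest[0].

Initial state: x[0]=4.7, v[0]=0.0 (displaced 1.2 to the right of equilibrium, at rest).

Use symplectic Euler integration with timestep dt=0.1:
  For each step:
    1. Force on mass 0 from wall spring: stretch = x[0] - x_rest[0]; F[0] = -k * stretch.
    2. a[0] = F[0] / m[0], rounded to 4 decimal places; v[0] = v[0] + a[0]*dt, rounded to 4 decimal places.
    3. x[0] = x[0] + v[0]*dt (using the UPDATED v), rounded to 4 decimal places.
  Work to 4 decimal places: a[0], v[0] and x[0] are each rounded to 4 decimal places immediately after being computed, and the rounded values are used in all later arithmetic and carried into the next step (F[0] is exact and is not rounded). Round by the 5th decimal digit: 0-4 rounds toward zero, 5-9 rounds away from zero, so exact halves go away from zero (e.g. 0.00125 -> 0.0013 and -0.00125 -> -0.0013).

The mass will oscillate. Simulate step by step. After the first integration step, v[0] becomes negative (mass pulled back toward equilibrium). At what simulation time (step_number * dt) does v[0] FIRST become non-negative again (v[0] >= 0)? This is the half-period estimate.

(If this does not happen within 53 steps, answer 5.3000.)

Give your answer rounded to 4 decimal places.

Step 0: x=[4.7000] v=[0.0000]
Step 1: x=[4.6713] v=[-0.2867]
Step 2: x=[4.6147] v=[-0.5665]
Step 3: x=[4.5314] v=[-0.8328]
Step 4: x=[4.4235] v=[-1.0792]
Step 5: x=[4.2935] v=[-1.2998]
Step 6: x=[4.1446] v=[-1.4894]
Step 7: x=[3.9803] v=[-1.6434]
Step 8: x=[3.8045] v=[-1.7581]
Step 9: x=[3.6214] v=[-1.8308]
Step 10: x=[3.4354] v=[-1.8598]
Step 11: x=[3.2510] v=[-1.8444]
Step 12: x=[3.0725] v=[-1.7849]
Step 13: x=[2.9042] v=[-1.6828]
Step 14: x=[2.7502] v=[-1.5405]
Step 15: x=[2.6141] v=[-1.3614]
Step 16: x=[2.4991] v=[-1.1498]
Step 17: x=[2.4080] v=[-0.9107]
Step 18: x=[2.3430] v=[-0.6498]
Step 19: x=[2.3057] v=[-0.3734]
Step 20: x=[2.2969] v=[-0.0881]
Step 21: x=[2.3168] v=[0.1993]
First v>=0 after going negative at step 21, time=2.1000

Answer: 2.1000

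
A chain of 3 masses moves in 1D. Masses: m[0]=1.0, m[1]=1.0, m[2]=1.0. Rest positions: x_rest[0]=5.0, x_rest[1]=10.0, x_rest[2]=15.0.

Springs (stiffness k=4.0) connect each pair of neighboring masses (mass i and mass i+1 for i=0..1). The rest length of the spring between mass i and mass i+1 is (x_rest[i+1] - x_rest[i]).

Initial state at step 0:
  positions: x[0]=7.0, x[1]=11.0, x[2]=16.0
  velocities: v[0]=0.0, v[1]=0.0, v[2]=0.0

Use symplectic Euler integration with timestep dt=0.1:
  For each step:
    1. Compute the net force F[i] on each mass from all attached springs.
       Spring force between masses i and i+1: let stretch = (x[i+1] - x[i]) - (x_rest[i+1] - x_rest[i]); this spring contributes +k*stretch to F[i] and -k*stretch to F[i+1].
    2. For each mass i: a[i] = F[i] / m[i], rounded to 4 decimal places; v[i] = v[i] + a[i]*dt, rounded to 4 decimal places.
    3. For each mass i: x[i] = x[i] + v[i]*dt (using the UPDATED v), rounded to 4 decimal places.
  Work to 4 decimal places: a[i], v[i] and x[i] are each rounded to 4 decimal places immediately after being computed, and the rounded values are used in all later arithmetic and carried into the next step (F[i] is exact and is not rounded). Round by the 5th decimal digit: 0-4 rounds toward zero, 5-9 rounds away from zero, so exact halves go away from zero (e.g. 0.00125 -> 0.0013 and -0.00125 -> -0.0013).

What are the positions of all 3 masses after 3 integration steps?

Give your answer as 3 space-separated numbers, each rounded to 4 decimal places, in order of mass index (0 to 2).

Step 0: x=[7.0000 11.0000 16.0000] v=[0.0000 0.0000 0.0000]
Step 1: x=[6.9600 11.0400 16.0000] v=[-0.4000 0.4000 0.0000]
Step 2: x=[6.8832 11.1152 16.0016] v=[-0.7680 0.7520 0.0160]
Step 3: x=[6.7757 11.2166 16.0077] v=[-1.0752 1.0138 0.0614]

Answer: 6.7757 11.2166 16.0077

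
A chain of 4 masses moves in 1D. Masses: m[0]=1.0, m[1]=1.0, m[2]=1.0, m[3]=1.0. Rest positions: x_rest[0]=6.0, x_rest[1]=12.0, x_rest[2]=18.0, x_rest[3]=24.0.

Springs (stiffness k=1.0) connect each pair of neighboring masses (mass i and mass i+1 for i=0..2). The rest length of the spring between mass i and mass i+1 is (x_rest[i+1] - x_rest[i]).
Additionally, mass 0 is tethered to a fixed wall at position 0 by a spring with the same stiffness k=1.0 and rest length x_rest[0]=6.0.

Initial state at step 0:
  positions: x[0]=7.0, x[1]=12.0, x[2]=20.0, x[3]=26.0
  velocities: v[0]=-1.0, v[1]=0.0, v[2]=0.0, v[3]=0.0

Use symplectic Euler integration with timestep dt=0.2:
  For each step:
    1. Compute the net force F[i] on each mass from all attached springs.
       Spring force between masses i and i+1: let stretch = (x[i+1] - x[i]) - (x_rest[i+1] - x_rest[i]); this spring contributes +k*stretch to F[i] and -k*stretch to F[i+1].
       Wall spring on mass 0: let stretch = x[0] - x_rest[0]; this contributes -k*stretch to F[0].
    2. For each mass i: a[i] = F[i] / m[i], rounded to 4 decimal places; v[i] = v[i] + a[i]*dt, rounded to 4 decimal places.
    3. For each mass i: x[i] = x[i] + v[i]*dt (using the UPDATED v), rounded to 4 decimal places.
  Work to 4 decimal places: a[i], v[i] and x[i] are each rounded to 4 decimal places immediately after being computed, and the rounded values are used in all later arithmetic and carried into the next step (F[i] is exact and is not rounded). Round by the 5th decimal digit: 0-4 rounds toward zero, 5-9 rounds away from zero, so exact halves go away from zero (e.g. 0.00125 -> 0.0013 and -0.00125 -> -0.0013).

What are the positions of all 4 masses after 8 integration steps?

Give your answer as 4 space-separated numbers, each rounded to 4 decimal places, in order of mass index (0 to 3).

Answer: 5.2538 13.4240 18.7559 25.5499

Derivation:
Step 0: x=[7.0000 12.0000 20.0000 26.0000] v=[-1.0000 0.0000 0.0000 0.0000]
Step 1: x=[6.7200 12.1200 19.9200 26.0000] v=[-1.4000 0.6000 -0.4000 0.0000]
Step 2: x=[6.3872 12.3360 19.7712 25.9968] v=[-1.6640 1.0800 -0.7440 -0.0160]
Step 3: x=[6.0369 12.6115 19.5740 25.9846] v=[-1.7517 1.3773 -0.9859 -0.0611]
Step 4: x=[5.7081 12.9025 19.3547 25.9560] v=[-1.6442 1.4549 -1.0963 -0.1432]
Step 5: x=[5.4387 13.1638 19.1414 25.9033] v=[-1.3469 1.3065 -1.0665 -0.2635]
Step 6: x=[5.2608 13.3552 18.9595 25.8201] v=[-0.8896 0.9570 -0.9096 -0.4159]
Step 7: x=[5.1962 13.4470 18.8278 25.7025] v=[-0.3229 0.4590 -0.6583 -0.5880]
Step 8: x=[5.2538 13.4240 18.7559 25.5499] v=[0.2880 -0.1150 -0.3595 -0.7629]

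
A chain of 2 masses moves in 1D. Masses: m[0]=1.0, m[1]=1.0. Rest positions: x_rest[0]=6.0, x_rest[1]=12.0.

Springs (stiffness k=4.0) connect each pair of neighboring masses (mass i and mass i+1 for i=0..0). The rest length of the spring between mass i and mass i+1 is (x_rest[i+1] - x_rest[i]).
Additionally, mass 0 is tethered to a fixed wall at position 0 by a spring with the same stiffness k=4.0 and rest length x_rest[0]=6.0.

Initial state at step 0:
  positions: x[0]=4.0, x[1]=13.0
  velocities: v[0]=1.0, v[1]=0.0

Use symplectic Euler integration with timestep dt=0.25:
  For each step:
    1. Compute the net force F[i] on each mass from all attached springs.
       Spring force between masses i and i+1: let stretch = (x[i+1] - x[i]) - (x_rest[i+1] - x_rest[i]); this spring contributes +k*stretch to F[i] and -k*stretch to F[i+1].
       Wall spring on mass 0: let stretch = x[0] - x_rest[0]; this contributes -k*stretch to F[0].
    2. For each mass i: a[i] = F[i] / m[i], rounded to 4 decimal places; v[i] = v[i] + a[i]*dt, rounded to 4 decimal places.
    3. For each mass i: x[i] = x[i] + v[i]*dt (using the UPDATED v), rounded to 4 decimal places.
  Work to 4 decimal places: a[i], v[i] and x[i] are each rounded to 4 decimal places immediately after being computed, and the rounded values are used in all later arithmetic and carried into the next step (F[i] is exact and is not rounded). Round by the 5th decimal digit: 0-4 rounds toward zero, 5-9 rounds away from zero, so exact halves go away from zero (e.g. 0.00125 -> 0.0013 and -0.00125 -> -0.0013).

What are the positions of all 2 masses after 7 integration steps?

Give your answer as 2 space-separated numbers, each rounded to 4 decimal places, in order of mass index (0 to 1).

Step 0: x=[4.0000 13.0000] v=[1.0000 0.0000]
Step 1: x=[5.5000 12.2500] v=[6.0000 -3.0000]
Step 2: x=[7.3125 11.3125] v=[7.2500 -3.7500]
Step 3: x=[8.2969 10.8750] v=[3.9375 -1.7500]
Step 4: x=[7.8516 11.2930] v=[-1.7813 1.6719]
Step 5: x=[6.3037 12.3506] v=[-6.1915 4.2305]
Step 6: x=[4.6916 13.3965] v=[-6.4483 4.1836]
Step 7: x=[4.0829 13.7662] v=[-2.4350 1.4787]

Answer: 4.0829 13.7662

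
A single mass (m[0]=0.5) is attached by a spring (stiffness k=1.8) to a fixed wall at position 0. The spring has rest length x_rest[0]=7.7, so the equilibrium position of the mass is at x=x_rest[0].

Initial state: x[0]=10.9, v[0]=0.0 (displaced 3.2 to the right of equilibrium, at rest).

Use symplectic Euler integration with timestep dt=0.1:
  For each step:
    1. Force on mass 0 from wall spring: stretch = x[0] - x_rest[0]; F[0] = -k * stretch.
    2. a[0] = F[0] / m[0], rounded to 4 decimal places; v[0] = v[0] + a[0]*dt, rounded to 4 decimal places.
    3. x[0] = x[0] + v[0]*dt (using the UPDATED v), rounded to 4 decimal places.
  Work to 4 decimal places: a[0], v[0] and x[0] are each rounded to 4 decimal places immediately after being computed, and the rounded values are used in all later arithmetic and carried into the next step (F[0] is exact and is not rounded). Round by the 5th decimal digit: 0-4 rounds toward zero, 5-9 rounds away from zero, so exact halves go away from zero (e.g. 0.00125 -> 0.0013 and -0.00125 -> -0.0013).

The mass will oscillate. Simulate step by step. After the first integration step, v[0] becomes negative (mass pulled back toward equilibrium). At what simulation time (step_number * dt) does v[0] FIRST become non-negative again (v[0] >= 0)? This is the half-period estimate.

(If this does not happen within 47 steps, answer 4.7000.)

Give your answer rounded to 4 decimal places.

Answer: 1.7000

Derivation:
Step 0: x=[10.9000] v=[0.0000]
Step 1: x=[10.7848] v=[-1.1520]
Step 2: x=[10.5586] v=[-2.2625]
Step 3: x=[10.2294] v=[-3.2916]
Step 4: x=[9.8092] v=[-4.2022]
Step 5: x=[9.3131] v=[-4.9615]
Step 6: x=[8.7589] v=[-5.5422]
Step 7: x=[8.1666] v=[-5.9234]
Step 8: x=[7.5575] v=[-6.0914]
Step 9: x=[6.9535] v=[-6.0401]
Step 10: x=[6.3764] v=[-5.7714]
Step 11: x=[5.8469] v=[-5.2949]
Step 12: x=[5.3841] v=[-4.6278]
Step 13: x=[5.0047] v=[-3.7941]
Step 14: x=[4.7223] v=[-2.8238]
Step 15: x=[4.5471] v=[-1.7518]
Step 16: x=[4.4854] v=[-0.6168]
Step 17: x=[4.5395] v=[0.5405]
First v>=0 after going negative at step 17, time=1.7000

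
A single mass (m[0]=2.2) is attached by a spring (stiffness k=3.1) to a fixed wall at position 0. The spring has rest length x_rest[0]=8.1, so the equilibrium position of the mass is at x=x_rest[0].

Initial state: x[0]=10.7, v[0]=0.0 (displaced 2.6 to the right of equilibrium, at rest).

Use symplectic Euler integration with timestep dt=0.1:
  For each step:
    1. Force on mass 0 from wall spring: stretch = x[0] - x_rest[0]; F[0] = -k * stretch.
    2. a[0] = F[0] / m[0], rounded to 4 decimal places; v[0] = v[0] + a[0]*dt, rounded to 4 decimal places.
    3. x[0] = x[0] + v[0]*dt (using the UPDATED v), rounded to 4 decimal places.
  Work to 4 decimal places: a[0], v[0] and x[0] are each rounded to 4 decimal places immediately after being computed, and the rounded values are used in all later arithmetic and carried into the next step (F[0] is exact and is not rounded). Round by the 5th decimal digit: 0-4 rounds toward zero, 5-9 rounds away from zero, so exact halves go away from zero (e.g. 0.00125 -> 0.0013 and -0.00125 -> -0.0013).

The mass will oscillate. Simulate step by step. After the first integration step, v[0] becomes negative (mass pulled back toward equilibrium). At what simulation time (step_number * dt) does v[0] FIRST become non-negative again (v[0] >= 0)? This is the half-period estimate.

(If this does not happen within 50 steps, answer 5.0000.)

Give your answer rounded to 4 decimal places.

Answer: 2.7000

Derivation:
Step 0: x=[10.7000] v=[0.0000]
Step 1: x=[10.6634] v=[-0.3664]
Step 2: x=[10.5906] v=[-0.7276]
Step 3: x=[10.4827] v=[-1.0786]
Step 4: x=[10.3413] v=[-1.4143]
Step 5: x=[10.1683] v=[-1.7301]
Step 6: x=[9.9662] v=[-2.0215]
Step 7: x=[9.7378] v=[-2.2845]
Step 8: x=[9.4863] v=[-2.5153]
Step 9: x=[9.2152] v=[-2.7106]
Step 10: x=[8.9284] v=[-2.8677]
Step 11: x=[8.6300] v=[-2.9844]
Step 12: x=[8.3241] v=[-3.0591]
Step 13: x=[8.0150] v=[-3.0907]
Step 14: x=[7.7071] v=[-3.0787]
Step 15: x=[7.4048] v=[-3.0233]
Step 16: x=[7.1123] v=[-2.9253]
Step 17: x=[6.8337] v=[-2.7861]
Step 18: x=[6.5729] v=[-2.6077]
Step 19: x=[6.3337] v=[-2.3925]
Step 20: x=[6.1193] v=[-2.1436]
Step 21: x=[5.9329] v=[-1.8645]
Step 22: x=[5.7770] v=[-1.5591]
Step 23: x=[5.6538] v=[-1.2318]
Step 24: x=[5.5651] v=[-0.8871]
Step 25: x=[5.5121] v=[-0.5299]
Step 26: x=[5.4956] v=[-0.1652]
Step 27: x=[5.5158] v=[0.2018]
First v>=0 after going negative at step 27, time=2.7000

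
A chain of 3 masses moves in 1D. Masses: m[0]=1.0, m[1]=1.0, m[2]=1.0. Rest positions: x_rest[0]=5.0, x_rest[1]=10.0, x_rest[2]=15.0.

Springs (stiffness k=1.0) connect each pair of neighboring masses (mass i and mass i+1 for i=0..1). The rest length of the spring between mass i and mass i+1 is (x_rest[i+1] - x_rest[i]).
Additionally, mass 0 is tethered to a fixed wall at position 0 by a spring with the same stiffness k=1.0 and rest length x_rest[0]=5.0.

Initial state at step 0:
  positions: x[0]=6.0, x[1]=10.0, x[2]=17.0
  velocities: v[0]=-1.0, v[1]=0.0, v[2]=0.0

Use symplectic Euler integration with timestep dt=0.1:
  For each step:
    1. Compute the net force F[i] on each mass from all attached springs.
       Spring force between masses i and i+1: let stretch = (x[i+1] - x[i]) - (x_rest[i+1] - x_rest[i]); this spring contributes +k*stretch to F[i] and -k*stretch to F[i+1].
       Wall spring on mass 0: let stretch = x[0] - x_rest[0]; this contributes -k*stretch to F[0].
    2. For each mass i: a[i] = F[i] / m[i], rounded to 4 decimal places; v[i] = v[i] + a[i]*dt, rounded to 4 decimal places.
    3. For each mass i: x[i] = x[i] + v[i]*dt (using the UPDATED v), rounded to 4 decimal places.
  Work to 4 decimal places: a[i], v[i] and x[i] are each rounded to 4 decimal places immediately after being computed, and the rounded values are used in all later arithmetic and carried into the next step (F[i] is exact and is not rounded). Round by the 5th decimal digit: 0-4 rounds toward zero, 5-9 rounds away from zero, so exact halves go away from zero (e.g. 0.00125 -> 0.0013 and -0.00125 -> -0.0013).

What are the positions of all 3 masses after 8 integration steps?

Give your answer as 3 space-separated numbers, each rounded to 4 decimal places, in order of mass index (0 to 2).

Answer: 4.7722 10.8100 16.3759

Derivation:
Step 0: x=[6.0000 10.0000 17.0000] v=[-1.0000 0.0000 0.0000]
Step 1: x=[5.8800 10.0300 16.9800] v=[-1.2000 0.3000 -0.2000]
Step 2: x=[5.7427 10.0880 16.9405] v=[-1.3730 0.5800 -0.3950]
Step 3: x=[5.5914 10.1711 16.8825] v=[-1.5127 0.8307 -0.5803]
Step 4: x=[5.4300 10.2755 16.8074] v=[-1.6139 1.0439 -0.7514]
Step 5: x=[5.2628 10.3968 16.7169] v=[-1.6724 1.2125 -0.9046]
Step 6: x=[5.0943 10.5299 16.6132] v=[-1.6853 1.3311 -1.0366]
Step 7: x=[4.9292 10.6695 16.4987] v=[-1.6512 1.3959 -1.1449]
Step 8: x=[4.7722 10.8100 16.3759] v=[-1.5701 1.4048 -1.2278]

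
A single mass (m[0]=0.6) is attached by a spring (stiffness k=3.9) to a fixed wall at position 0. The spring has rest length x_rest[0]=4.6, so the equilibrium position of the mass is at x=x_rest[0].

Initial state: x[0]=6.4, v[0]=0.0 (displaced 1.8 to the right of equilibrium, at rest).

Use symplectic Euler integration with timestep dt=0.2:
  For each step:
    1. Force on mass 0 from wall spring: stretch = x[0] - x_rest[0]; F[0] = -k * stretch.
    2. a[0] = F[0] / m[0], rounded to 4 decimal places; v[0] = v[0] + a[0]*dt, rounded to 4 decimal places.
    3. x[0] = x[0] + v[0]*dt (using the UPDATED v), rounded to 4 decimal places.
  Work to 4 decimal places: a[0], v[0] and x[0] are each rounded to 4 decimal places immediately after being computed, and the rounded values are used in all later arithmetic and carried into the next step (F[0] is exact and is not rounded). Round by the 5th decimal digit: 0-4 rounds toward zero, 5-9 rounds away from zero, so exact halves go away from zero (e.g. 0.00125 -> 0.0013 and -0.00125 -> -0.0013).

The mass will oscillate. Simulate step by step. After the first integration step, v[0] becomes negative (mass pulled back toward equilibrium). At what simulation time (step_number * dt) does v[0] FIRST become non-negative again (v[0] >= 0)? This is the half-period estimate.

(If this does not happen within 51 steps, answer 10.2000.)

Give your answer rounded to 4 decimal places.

Answer: 1.4000

Derivation:
Step 0: x=[6.4000] v=[0.0000]
Step 1: x=[5.9320] v=[-2.3400]
Step 2: x=[5.1177] v=[-4.0716]
Step 3: x=[4.1688] v=[-4.7446]
Step 4: x=[3.3320] v=[-4.1840]
Step 5: x=[2.8249] v=[-2.5356]
Step 6: x=[2.7793] v=[-0.2280]
Step 7: x=[3.2071] v=[2.1389]
First v>=0 after going negative at step 7, time=1.4000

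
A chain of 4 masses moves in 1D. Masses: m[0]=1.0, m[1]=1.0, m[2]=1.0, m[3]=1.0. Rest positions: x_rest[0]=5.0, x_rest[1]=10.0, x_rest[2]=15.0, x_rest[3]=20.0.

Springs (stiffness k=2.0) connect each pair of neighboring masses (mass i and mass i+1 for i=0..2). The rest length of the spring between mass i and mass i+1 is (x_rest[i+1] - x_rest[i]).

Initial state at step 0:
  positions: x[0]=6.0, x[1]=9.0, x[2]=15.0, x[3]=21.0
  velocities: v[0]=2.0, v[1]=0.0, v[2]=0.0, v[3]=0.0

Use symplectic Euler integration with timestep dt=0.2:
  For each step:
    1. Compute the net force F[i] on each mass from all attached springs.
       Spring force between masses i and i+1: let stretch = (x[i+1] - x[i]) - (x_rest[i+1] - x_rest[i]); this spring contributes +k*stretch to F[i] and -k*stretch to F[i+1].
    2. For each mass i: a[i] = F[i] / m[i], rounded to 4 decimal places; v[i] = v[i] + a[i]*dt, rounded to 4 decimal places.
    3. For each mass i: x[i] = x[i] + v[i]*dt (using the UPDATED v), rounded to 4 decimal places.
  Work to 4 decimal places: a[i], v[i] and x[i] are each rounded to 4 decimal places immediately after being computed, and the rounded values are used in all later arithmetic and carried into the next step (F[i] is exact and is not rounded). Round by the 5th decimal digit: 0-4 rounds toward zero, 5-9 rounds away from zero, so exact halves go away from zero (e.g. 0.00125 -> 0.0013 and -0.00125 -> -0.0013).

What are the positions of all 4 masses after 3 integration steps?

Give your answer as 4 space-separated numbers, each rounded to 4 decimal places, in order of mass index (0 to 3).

Answer: 6.2705 10.3161 15.0609 20.5525

Derivation:
Step 0: x=[6.0000 9.0000 15.0000 21.0000] v=[2.0000 0.0000 0.0000 0.0000]
Step 1: x=[6.2400 9.2400 15.0000 20.9200] v=[1.2000 1.2000 0.0000 -0.4000]
Step 2: x=[6.3200 9.7008 15.0128 20.7664] v=[0.4000 2.3040 0.0640 -0.7680]
Step 3: x=[6.2705 10.3161 15.0609 20.5525] v=[-0.2477 3.0765 0.2406 -1.0694]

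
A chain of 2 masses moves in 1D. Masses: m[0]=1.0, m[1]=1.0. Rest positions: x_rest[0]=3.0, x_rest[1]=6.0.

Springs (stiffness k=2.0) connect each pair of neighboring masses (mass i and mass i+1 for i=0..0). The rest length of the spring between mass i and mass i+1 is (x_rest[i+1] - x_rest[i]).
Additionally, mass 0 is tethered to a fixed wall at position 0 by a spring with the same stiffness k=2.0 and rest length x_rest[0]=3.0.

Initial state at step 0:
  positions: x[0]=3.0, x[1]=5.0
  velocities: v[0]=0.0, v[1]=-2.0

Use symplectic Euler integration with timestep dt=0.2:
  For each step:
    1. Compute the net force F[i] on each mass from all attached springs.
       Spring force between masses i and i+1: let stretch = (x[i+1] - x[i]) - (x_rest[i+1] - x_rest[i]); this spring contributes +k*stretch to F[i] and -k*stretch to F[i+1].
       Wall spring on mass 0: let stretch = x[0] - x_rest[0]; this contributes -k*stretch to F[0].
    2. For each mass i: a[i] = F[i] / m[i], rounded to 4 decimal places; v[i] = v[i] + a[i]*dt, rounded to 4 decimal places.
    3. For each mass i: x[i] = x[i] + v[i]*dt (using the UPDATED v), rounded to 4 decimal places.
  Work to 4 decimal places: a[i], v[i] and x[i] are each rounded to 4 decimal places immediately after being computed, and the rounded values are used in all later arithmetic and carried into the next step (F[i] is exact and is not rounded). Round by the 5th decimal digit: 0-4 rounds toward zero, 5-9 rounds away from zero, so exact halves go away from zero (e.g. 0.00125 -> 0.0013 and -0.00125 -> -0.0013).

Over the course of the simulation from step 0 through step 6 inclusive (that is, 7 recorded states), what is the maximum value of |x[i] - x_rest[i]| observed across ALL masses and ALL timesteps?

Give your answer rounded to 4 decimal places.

Step 0: x=[3.0000 5.0000] v=[0.0000 -2.0000]
Step 1: x=[2.9200 4.6800] v=[-0.4000 -1.6000]
Step 2: x=[2.7472 4.4592] v=[-0.8640 -1.1040]
Step 3: x=[2.4916 4.3414] v=[-1.2781 -0.5888]
Step 4: x=[2.1846 4.3157] v=[-1.5348 -0.1287]
Step 5: x=[1.8734 4.3595] v=[-1.5562 0.2189]
Step 6: x=[1.6112 4.4444] v=[-1.3111 0.4245]
Max displacement = 1.6843

Answer: 1.6843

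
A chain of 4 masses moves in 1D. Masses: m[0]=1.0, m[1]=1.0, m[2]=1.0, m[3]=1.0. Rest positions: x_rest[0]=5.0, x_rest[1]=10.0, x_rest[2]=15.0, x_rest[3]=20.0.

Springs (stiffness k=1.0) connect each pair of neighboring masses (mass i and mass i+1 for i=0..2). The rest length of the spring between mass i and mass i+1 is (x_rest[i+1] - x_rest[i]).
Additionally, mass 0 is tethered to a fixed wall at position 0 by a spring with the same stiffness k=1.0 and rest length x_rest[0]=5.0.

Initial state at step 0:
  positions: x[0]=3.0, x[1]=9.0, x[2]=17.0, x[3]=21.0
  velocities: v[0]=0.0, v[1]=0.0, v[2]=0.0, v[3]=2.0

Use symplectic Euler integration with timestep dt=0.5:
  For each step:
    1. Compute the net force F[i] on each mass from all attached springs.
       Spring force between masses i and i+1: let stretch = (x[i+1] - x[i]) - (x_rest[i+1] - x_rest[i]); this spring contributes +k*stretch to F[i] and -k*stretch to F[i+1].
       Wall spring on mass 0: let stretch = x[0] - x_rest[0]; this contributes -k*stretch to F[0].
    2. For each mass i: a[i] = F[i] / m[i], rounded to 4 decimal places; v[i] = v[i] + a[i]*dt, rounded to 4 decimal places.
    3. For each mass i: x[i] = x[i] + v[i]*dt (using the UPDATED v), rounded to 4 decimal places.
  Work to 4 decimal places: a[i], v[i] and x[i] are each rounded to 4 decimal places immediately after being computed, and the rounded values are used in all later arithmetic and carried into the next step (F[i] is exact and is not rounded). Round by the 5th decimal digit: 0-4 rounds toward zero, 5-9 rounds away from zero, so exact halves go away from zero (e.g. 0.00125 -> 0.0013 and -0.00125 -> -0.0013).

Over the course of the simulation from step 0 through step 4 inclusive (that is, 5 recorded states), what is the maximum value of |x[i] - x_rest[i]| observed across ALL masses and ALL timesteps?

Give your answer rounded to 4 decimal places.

Answer: 3.3125

Derivation:
Step 0: x=[3.0000 9.0000 17.0000 21.0000] v=[0.0000 0.0000 0.0000 2.0000]
Step 1: x=[3.7500 9.5000 16.0000 22.2500] v=[1.5000 1.0000 -2.0000 2.5000]
Step 2: x=[5.0000 10.1875 14.9375 23.1875] v=[2.5000 1.3750 -2.1250 1.8750]
Step 3: x=[6.2969 10.7657 14.7500 23.3125] v=[2.5938 1.1563 -0.3750 0.2500]
Step 4: x=[7.1368 11.2228 15.7071 22.5469] v=[1.6798 0.9141 1.9141 -1.5313]
Max displacement = 3.3125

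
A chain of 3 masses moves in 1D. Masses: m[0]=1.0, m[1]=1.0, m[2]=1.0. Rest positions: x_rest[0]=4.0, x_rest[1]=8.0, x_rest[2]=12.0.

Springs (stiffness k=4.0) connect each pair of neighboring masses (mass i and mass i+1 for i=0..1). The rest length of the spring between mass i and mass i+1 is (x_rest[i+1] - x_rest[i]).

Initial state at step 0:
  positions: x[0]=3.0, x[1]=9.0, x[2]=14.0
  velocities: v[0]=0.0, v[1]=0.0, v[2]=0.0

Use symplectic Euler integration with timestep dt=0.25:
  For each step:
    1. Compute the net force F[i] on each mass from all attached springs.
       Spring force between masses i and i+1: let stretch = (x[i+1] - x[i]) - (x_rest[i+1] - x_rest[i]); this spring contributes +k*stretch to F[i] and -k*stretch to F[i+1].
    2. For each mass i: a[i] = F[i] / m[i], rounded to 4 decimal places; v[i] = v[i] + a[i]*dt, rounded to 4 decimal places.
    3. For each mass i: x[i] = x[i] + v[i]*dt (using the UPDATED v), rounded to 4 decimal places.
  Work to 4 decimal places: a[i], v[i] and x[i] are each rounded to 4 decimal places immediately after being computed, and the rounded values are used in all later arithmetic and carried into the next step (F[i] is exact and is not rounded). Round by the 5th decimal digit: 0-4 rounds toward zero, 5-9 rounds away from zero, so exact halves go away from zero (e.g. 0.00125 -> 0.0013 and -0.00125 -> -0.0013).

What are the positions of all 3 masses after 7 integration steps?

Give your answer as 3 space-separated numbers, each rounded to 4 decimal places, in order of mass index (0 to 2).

Answer: 5.7336 9.0023 11.2645

Derivation:
Step 0: x=[3.0000 9.0000 14.0000] v=[0.0000 0.0000 0.0000]
Step 1: x=[3.5000 8.7500 13.7500] v=[2.0000 -1.0000 -1.0000]
Step 2: x=[4.3125 8.4375 13.2500] v=[3.2500 -1.2500 -2.0000]
Step 3: x=[5.1563 8.2969 12.5469] v=[3.3750 -0.5625 -2.8125]
Step 4: x=[5.7852 8.4336 11.7813] v=[2.5156 0.5469 -3.0625]
Step 5: x=[6.0762 8.7452 11.1788] v=[1.1640 1.2462 -2.4102]
Step 6: x=[6.0345 8.9979 10.9679] v=[-0.1670 1.0108 -0.8438]
Step 7: x=[5.7336 9.0023 11.2645] v=[-1.2036 0.0174 1.1862]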